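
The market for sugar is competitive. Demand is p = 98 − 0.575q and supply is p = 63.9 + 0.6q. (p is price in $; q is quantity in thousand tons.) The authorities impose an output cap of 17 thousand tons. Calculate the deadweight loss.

$84.90 thousand

Competitive equilibrium: 98 − 0.575q = 63.9 + 0.6q → q* = 29.0213, p* = 81.3128.
At q = 17: demand price = 98 − 0.575·17 = 88.225; supply price = 63.9 + 0.6·17 = 74.1.
Δq = 29.0213 − 17 = 12.0213; wedge = 88.225 − 74.1 = 14.125.
Welfare loss = ½ × 12.0213 × 14.125 = $84.90 thousand.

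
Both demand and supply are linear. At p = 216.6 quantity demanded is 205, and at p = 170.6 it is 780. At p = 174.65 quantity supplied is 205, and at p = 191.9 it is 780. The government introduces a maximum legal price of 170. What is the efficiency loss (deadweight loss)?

15822.73

Demand slope = (170.6 − 216.6)/(780 − 205) = −0.08, so p = 233 − 0.08q.
Supply slope = (191.9 − 174.65)/(780 − 205) = 0.03, so p = 168.5 + 0.03q.
Competitive equilibrium: 233 − 0.08q = 168.5 + 0.03q → q* = 586.3636, p* = 186.0909.
At the ceiling p = 170, quantity supplied = (170 − 168.5)/0.03 = 50.
Willingness to pay at q' = 50: 233 − 0.08·50 = 229.
Δq = 586.3636 − 50 = 536.3636; wedge = 229 − 170 = 59.
Welfare loss = ½ × 536.3636 × 59 = 15822.73.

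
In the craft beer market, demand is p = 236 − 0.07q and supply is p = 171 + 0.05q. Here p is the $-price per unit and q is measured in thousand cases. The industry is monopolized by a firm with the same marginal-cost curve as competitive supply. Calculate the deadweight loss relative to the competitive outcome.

$2389.49 thousand

Competitive equilibrium: 236 − 0.07q = 171 + 0.05q → q* = 541.66667, p* = 198.08333.
Marginal revenue: MR = 236 − 0.14q. Set MR = MC: 236 − 0.14q = 171 + 0.05q → q_m = 342.10526.
Price p_m = 236 − 0.07·342.10526 = 212.05263; MC(q_m) = 171 + 0.05·342.10526 = 188.10526.
Competitive q* = 541.66667, so Δq = 199.56141; wedge = 212.05263 − 188.10526 = 23.94737.
The triangle = ½ × 199.56141 × 23.94737 = $2389.49 thousand.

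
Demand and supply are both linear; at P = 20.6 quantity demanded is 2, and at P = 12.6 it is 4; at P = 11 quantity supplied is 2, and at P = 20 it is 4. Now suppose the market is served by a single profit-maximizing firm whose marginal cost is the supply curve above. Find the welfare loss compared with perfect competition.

4.26

Demand slope = (12.6 − 20.6)/(4 − 2) = −4, so P = 28.6 − 4Q.
Supply slope = (20 − 11)/(4 − 2) = 4.5, so P = 2 + 4.5Q.
Competitive equilibrium: 28.6 − 4Q = 2 + 4.5Q → Q* = 3.1294, P* = 16.0824.
Marginal revenue: MR = 28.6 − 8Q. Set MR = MC: 28.6 − 8Q = 2 + 4.5Q → Q_m = 2.128.
Price P_m = 28.6 − 4·2.128 = 20.088; MC(Q_m) = 2 + 4.5·2.128 = 11.576.
Competitive Q* = 3.1294, so ΔQ = 1.0014; wedge = 20.088 − 11.576 = 8.512.
Welfare loss = ½ × 1.0014 × 8.512 = 4.26.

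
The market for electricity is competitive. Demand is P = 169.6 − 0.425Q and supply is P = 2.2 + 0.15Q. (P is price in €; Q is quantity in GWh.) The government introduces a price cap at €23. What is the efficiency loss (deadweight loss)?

€6683

Competitive equilibrium: 169.6 − 0.425Q = 2.2 + 0.15Q → Q* = 291.13043, P* = 45.86957.
At the ceiling P = 23, quantity supplied = (23 − 2.2)/0.15 = 138.66667.
Willingness to pay at Q' = 138.66667: 169.6 − 0.425·138.66667 = 110.66667.
ΔQ = 291.13043 − 138.66667 = 152.46376; wedge = 110.66667 − 23 = 87.66667.
DWL = ½ × 152.46376 × 87.66667 = €6683.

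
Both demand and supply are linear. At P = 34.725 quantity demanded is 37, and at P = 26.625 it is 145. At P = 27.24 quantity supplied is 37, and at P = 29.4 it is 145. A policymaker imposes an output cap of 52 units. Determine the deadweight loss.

193.28

Demand slope = (26.625 − 34.725)/(145 − 37) = −0.075, so P = 37.5 − 0.075Q.
Supply slope = (29.4 − 27.24)/(145 − 37) = 0.02, so P = 26.5 + 0.02Q.
Competitive equilibrium: 37.5 − 0.075Q = 26.5 + 0.02Q → Q* = 115.7895, P* = 28.8158.
At Q = 52: demand price = 37.5 − 0.075·52 = 33.6; supply price = 26.5 + 0.02·52 = 27.54.
ΔQ = 115.7895 − 52 = 63.7895; wedge = 33.6 − 27.54 = 6.06.
DWL = ½ × 63.7895 × 6.06 = 193.28.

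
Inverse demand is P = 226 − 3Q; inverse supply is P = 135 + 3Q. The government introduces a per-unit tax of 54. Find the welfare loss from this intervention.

Competitive equilibrium: 226 − 3Q = 135 + 3Q → Q* = 15.1667, P* = 180.5.
With the tax, the buyer price exceeds the seller price by 54: (226 − 3Q) − (135 + 3Q) = 54 → Q' = 6.1667.
ΔQ = 15.1667 − 6.1667 = 9; the wedge equals the tax, 54.
The triangle = ½ × 9 × 54 = 243.

243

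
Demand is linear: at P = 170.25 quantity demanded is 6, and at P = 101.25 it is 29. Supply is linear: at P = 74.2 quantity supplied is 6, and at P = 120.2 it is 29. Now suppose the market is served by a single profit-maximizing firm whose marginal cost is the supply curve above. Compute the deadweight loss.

Demand slope = (101.25 − 170.25)/(29 − 6) = −3, so P = 188.25 − 3Q.
Supply slope = (120.2 − 74.2)/(29 − 6) = 2, so P = 62.2 + 2Q.
Competitive equilibrium: 188.25 − 3Q = 62.2 + 2Q → Q* = 25.21, P* = 112.62.
Marginal revenue: MR = 188.25 − 6Q. Set MR = MC: 188.25 − 6Q = 62.2 + 2Q → Q_m = 15.7563.
Price P_m = 188.25 − 3·15.7563 = 140.9811; MC(Q_m) = 62.2 + 2·15.7563 = 93.7126.
Competitive Q* = 25.21, so ΔQ = 9.4537; wedge = 140.9811 − 93.7126 = 47.2685.
The triangle = ½ × 9.4537 × 47.2685 = 223.43.

223.43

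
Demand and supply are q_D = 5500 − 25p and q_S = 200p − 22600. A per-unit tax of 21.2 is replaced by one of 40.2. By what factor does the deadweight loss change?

3.596

In inverse form: demand p = 220 − 0.04q, supply p = 113 + 0.005q.
Competitive equilibrium: 220 − 0.04q = 113 + 0.005q → q* = 2377.7778, p* = 124.8889.
For a per-unit tax t: Δq = t/0.045, so DWL = ½·t·(t/0.045) = t²/0.09.
At t = 21.2: DWL = 4993.778. At t = 40.2: DWL = 17956.
Ratio = (40.2/21.2)² = 3.596.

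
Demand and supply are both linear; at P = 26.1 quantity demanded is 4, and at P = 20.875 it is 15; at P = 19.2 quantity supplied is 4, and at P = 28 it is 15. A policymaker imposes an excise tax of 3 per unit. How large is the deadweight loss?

3.53

Demand slope = (20.875 − 26.1)/(15 − 4) = −0.475, so P = 28 − 0.475Q.
Supply slope = (28 − 19.2)/(15 − 4) = 0.8, so P = 16 + 0.8Q.
Competitive equilibrium: 28 − 0.475Q = 16 + 0.8Q → Q* = 9.4118, P* = 23.5294.
With the tax, the buyer price exceeds the seller price by 3: (28 − 0.475Q) − (16 + 0.8Q) = 3 → Q' = 7.0588.
ΔQ = 9.4118 − 7.0588 = 2.353; the wedge equals the tax, 3.
Welfare loss = ½ × 2.353 × 3 = 3.53.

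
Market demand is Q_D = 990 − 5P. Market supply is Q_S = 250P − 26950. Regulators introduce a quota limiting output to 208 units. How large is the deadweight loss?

In inverse form: demand P = 198 − 0.2Q, supply P = 107.8 + 0.004Q.
Competitive equilibrium: 198 − 0.2Q = 107.8 + 0.004Q → Q* = 442.1569, P* = 109.5686.
At Q = 208: demand price = 198 − 0.2·208 = 156.4; supply price = 107.8 + 0.004·208 = 108.632.
ΔQ = 442.1569 − 208 = 234.1569; wedge = 156.4 − 108.632 = 47.768.
The triangle = ½ × 234.1569 × 47.768 = 5592.60.

5592.60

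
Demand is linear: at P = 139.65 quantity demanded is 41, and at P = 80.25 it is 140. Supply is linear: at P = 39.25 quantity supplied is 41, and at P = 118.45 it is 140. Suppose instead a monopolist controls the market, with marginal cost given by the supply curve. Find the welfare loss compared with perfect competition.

800.38

Demand slope = (80.25 − 139.65)/(140 − 41) = −0.6, so P = 164.25 − 0.6Q.
Supply slope = (118.45 − 39.25)/(140 − 41) = 0.8, so P = 6.45 + 0.8Q.
Competitive equilibrium: 164.25 − 0.6Q = 6.45 + 0.8Q → Q* = 112.7143, P* = 96.6214.
Marginal revenue: MR = 164.25 − 1.2Q. Set MR = MC: 164.25 − 1.2Q = 6.45 + 0.8Q → Q_m = 78.9.
Price P_m = 164.25 − 0.6·78.9 = 116.91; MC(Q_m) = 6.45 + 0.8·78.9 = 69.57.
Competitive Q* = 112.7143, so ΔQ = 33.8143; wedge = 116.91 − 69.57 = 47.34.
Welfare loss = ½ × 33.8143 × 47.34 = 800.38.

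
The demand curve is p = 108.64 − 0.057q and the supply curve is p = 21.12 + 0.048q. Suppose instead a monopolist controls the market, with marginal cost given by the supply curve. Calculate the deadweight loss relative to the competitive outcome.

4515.60

Competitive equilibrium: 108.64 − 0.057q = 21.12 + 0.048q → q* = 833.52381, p* = 61.12914.
Marginal revenue: MR = 108.64 − 0.114q. Set MR = MC: 108.64 − 0.114q = 21.12 + 0.048q → q_m = 540.24691.
Price p_m = 108.64 − 0.057·540.24691 = 77.84593; MC(q_m) = 21.12 + 0.048·540.24691 = 47.05185.
Competitive q* = 833.52381, so Δq = 293.2769; wedge = 77.84593 − 47.05185 = 30.79408.
Welfare loss = ½ × 293.2769 × 30.79408 = 4515.60.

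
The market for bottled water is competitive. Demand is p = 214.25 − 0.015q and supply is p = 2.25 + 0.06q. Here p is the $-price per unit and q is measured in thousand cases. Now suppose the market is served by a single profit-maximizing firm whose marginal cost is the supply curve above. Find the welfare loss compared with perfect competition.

Competitive equilibrium: 214.25 − 0.015q = 2.25 + 0.06q → q* = 2826.66667, p* = 171.85.
Marginal revenue: MR = 214.25 − 0.03q. Set MR = MC: 214.25 − 0.03q = 2.25 + 0.06q → q_m = 2355.55556.
Price p_m = 214.25 − 0.015·2355.55556 = 178.91667; MC(q_m) = 2.25 + 0.06·2355.55556 = 143.58333.
Competitive q* = 2826.66667, so Δq = 471.11111; wedge = 178.91667 − 143.58333 = 35.33334.
Deadweight loss = ½ × 471.11111 × 35.33334 = $8322.96 thousand.

$8322.96 thousand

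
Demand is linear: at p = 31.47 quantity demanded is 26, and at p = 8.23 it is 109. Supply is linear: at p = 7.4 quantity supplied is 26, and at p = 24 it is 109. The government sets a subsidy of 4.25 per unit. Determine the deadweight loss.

Demand slope = (8.23 − 31.47)/(109 − 26) = −0.28, so p = 38.75 − 0.28q.
Supply slope = (24 − 7.4)/(109 − 26) = 0.2, so p = 2.2 + 0.2q.
Competitive equilibrium: 38.75 − 0.28q = 2.2 + 0.2q → q* = 76.1458, p* = 17.4292.
The subsidy lowers effective supply by 4.25: p = 0.2q − 2.05.
New quantity: 38.75 − 0.28q = 0.2q − 2.05 → q' = 85.
Overproduction Δq = 85 − 76.1458 = 8.8542; wedge = subsidy = 4.25.
Deadweight loss = ½ × 8.8542 × 4.25 = 18.82.

18.82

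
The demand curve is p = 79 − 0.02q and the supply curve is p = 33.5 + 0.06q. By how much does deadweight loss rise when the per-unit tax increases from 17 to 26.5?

2582.81

Competitive equilibrium: 79 − 0.02q = 33.5 + 0.06q → q* = 568.75, p* = 67.625.
For a per-unit tax t: Δq = t/0.08, so DWL = ½·t·(t/0.08) = t²/0.16.
At t = 17: DWL = 1806.25. At t = 26.5: DWL = 4389.063.
Increase = 4389.063 − 1806.25 = 2582.81.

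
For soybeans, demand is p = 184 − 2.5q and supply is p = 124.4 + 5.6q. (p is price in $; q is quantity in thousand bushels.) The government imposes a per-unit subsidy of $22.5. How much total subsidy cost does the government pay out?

Competitive equilibrium: 184 − 2.5q = 124.4 + 5.6q → q* = 7.358, p* = 165.6049.
The subsidy lowers effective supply by 22.5: p = 101.9 + 5.6q.
New quantity: 184 − 2.5q = 101.9 + 5.6q → q' = 10.1358.
Total subsidy cost = 22.5 × 10.1358 = $228.06 thousand.

$228.06 thousand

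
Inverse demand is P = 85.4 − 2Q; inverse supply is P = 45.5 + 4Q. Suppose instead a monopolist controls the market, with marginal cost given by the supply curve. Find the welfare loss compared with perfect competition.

8.29

Competitive equilibrium: 85.4 − 2Q = 45.5 + 4Q → Q* = 6.65, P* = 72.1.
Marginal revenue: MR = 85.4 − 4Q. Set MR = MC: 85.4 − 4Q = 45.5 + 4Q → Q_m = 4.9875.
Price P_m = 85.4 − 2·4.9875 = 75.425; MC(Q_m) = 45.5 + 4·4.9875 = 65.45.
Competitive Q* = 6.65, so ΔQ = 1.6625; wedge = 75.425 − 65.45 = 9.975.
DWL = ½ × 1.6625 × 9.975 = 8.29.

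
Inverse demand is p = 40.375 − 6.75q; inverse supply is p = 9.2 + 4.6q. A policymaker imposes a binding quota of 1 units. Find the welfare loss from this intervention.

Competitive equilibrium: 40.375 − 6.75q = 9.2 + 4.6q → q* = 2.7467, p* = 21.8348.
At q = 1: demand price = 40.375 − 6.75·1 = 33.625; supply price = 9.2 + 4.6·1 = 13.8.
Δq = 2.7467 − 1 = 1.7467; wedge = 33.625 − 13.8 = 19.825.
Deadweight loss = ½ × 1.7467 × 19.825 = 17.31.

17.31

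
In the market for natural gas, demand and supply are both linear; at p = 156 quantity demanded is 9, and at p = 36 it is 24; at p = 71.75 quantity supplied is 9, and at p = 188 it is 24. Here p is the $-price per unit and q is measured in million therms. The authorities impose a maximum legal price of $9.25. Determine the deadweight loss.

Demand slope = (36 − 156)/(24 − 9) = −8, so p = 228 − 8q.
Supply slope = (188 − 71.75)/(24 − 9) = 7.75, so p = 2 + 7.75q.
Competitive equilibrium: 228 − 8q = 2 + 7.75q → q* = 14.3492, p* = 113.2063.
At the ceiling p = 9.25, quantity supplied = (9.25 − 2)/7.75 = 0.9355.
Willingness to pay at q' = 0.9355: 228 − 8·0.9355 = 220.516.
Δq = 14.3492 − 0.9355 = 13.4137; wedge = 220.516 − 9.25 = 211.266.
The triangle = ½ × 13.4137 × 211.266 = $1416.93 million.

$1416.93 million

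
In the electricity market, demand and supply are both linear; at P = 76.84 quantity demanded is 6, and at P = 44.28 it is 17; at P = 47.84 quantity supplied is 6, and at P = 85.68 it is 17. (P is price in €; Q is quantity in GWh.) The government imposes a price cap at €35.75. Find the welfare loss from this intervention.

€207.15

Demand slope = (44.28 − 76.84)/(17 − 6) = −2.96, so P = 94.6 − 2.96Q.
Supply slope = (85.68 − 47.84)/(17 − 6) = 3.44, so P = 27.2 + 3.44Q.
Competitive equilibrium: 94.6 − 2.96Q = 27.2 + 3.44Q → Q* = 10.5313, P* = 63.4275.
At the ceiling P = 35.75, quantity supplied = (35.75 − 27.2)/3.44 = 2.4855.
Willingness to pay at Q' = 2.4855: 94.6 − 2.96·2.4855 = 87.2429.
ΔQ = 10.5313 − 2.4855 = 8.0458; wedge = 87.2429 − 35.75 = 51.4929.
Deadweight loss = ½ × 8.0458 × 51.4929 = €207.15.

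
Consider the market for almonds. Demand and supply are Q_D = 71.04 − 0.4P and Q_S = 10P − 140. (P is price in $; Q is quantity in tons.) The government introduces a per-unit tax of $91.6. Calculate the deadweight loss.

In inverse form: demand P = 177.6 − 2.5Q, supply P = 14 + 0.1Q.
Competitive equilibrium: 177.6 − 2.5Q = 14 + 0.1Q → Q* = 62.9231, P* = 20.2923.
With the tax, the buyer price exceeds the seller price by 91.6: (177.6 − 2.5Q) − (14 + 0.1Q) = 91.6 → Q' = 27.6923.
ΔQ = 62.9231 − 27.6923 = 35.2308; the wedge equals the tax, 91.6.
DWL = ½ × 35.2308 × 91.6 = $1613.57.

$1613.57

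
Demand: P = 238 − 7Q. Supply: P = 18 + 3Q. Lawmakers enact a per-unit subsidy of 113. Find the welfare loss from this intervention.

Competitive equilibrium: 238 − 7Q = 18 + 3Q → Q* = 22, P* = 84.
The subsidy lowers effective supply by 113: P = 3Q − 95.
New quantity: 238 − 7Q = 3Q − 95 → Q' = 33.3.
Overproduction ΔQ = 33.3 − 22 = 11.3; wedge = subsidy = 113.
Deadweight loss = ½ × 11.3 × 113 = 638.45.

638.45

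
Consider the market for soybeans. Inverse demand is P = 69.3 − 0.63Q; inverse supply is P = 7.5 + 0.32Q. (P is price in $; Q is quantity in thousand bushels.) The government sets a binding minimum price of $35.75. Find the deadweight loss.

$66.12 thousand

Competitive equilibrium: 69.3 − 0.63Q = 7.5 + 0.32Q → Q* = 65.0526, P* = 28.3168.
At the floor P = 35.75, quantity demanded = (69.3 − 35.75)/0.63 = 53.254.
Sellers' marginal cost at Q' = 53.254: 7.5 + 0.32·53.254 = 24.5413.
ΔQ = 65.0526 − 53.254 = 11.7986; wedge = 35.75 − 24.5413 = 11.2087.
Deadweight loss = ½ × 11.7986 × 11.2087 = $66.12 thousand.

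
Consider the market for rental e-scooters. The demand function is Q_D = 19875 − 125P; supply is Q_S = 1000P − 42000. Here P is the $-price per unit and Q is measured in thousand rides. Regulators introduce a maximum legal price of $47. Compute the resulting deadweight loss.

In inverse form: demand P = 159 − 0.008Q, supply P = 42 + 0.001Q.
Competitive equilibrium: 159 − 0.008Q = 42 + 0.001Q → Q* = 13000, P* = 55.
At the ceiling P = 47, quantity supplied = (47 − 42)/0.001 = 5000.
Willingness to pay at Q' = 5000: 159 − 0.008·5000 = 119.
ΔQ = 13000 − 5000 = 8000; wedge = 119 − 47 = 72.
Welfare loss = ½ × 8000 × 72 = $288000 thousand.

$288000 thousand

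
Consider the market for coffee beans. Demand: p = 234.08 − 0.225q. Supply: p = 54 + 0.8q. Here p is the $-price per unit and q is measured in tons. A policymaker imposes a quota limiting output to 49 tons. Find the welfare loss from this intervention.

Competitive equilibrium: 234.08 − 0.225q = 54 + 0.8q → q* = 175.6878, p* = 194.5502.
At q = 49: demand price = 234.08 − 0.225·49 = 223.055; supply price = 54 + 0.8·49 = 93.2.
Δq = 175.6878 − 49 = 126.6878; wedge = 223.055 − 93.2 = 129.855.
DWL = ½ × 126.6878 × 129.855 = $8225.52.

$8225.52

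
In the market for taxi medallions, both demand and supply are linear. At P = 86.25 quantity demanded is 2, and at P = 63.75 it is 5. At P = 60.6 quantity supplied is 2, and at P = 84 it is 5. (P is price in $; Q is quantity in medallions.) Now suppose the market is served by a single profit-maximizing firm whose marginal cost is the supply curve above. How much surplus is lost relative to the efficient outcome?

$11.19

Demand slope = (63.75 − 86.25)/(5 − 2) = −7.5, so P = 101.25 − 7.5Q.
Supply slope = (84 − 60.6)/(5 − 2) = 7.8, so P = 45 + 7.8Q.
Competitive equilibrium: 101.25 − 7.5Q = 45 + 7.8Q → Q* = 3.6765, P* = 73.6765.
Marginal revenue: MR = 101.25 − 15Q. Set MR = MC: 101.25 − 15Q = 45 + 7.8Q → Q_m = 2.4671.
Price P_m = 101.25 − 7.5·2.4671 = 82.7468; MC(Q_m) = 45 + 7.8·2.4671 = 64.2434.
Competitive Q* = 3.6765, so ΔQ = 1.2094; wedge = 82.7468 − 64.2434 = 18.5034.
DWL = ½ × 1.2094 × 18.5034 = $11.19.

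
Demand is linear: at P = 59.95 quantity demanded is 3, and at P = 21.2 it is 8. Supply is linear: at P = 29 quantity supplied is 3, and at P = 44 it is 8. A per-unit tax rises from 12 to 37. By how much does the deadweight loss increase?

Demand slope = (21.2 − 59.95)/(8 − 3) = −7.75, so P = 83.2 − 7.75Q.
Supply slope = (44 − 29)/(8 − 3) = 3, so P = 20 + 3Q.
Competitive equilibrium: 83.2 − 7.75Q = 20 + 3Q → Q* = 5.8791, P* = 37.6372.
For a per-unit tax t: ΔQ = t/10.75, so DWL = ½·t·(t/10.75) = t²/21.5.
At t = 12: DWL = 6.698. At t = 37: DWL = 63.674.
Increase = 63.674 − 6.698 = 56.98.

56.98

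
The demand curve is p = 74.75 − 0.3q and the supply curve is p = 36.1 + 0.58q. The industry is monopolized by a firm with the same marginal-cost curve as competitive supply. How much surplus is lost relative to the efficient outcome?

Competitive equilibrium: 74.75 − 0.3q = 36.1 + 0.58q → q* = 43.9205, p* = 61.5739.
Marginal revenue: MR = 74.75 − 0.6q. Set MR = MC: 74.75 − 0.6q = 36.1 + 0.58q → q_m = 32.7542.
Price p_m = 74.75 − 0.3·32.7542 = 64.9237; MC(q_m) = 36.1 + 0.58·32.7542 = 55.0974.
Competitive q* = 43.9205, so Δq = 11.1663; wedge = 64.9237 − 55.0974 = 9.8263.
Welfare loss = ½ × 11.1663 × 9.8263 = 54.86.

54.86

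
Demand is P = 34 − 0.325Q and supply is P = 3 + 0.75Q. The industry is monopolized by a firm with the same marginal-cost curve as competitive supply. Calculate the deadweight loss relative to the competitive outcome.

Competitive equilibrium: 34 − 0.325Q = 3 + 0.75Q → Q* = 28.8372, P* = 24.6279.
Marginal revenue: MR = 34 − 0.65Q. Set MR = MC: 34 − 0.65Q = 3 + 0.75Q → Q_m = 22.1429.
Price P_m = 34 − 0.325·22.1429 = 26.8036; MC(Q_m) = 3 + 0.75·22.1429 = 19.6072.
Competitive Q* = 28.8372, so ΔQ = 6.6943; wedge = 26.8036 − 19.6072 = 7.1964.
The triangle = ½ × 6.6943 × 7.1964 = 24.09.

24.09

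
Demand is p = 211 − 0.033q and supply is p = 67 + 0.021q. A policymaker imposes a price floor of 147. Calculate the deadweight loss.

14280.99

Competitive equilibrium: 211 − 0.033q = 67 + 0.021q → q* = 2666.66667, p* = 123.
At the floor p = 147, quantity demanded = (211 − 147)/0.033 = 1939.39394.
Sellers' marginal cost at q' = 1939.39394: 67 + 0.021·1939.39394 = 107.72727.
Δq = 2666.66667 − 1939.39394 = 727.27273; wedge = 147 − 107.72727 = 39.27273.
The triangle = ½ × 727.27273 × 39.27273 = 14280.99.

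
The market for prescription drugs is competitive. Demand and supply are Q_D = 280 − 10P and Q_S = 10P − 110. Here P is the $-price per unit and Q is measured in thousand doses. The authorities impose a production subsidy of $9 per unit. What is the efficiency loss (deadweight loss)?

$202.50 thousand

In inverse form: demand P = 28 − 0.1Q, supply P = 11 + 0.1Q.
Competitive equilibrium: 28 − 0.1Q = 11 + 0.1Q → Q* = 85, P* = 19.5.
The subsidy lowers effective supply by 9: P = 2 + 0.1Q.
New quantity: 28 − 0.1Q = 2 + 0.1Q → Q' = 130.
Overproduction ΔQ = 130 − 85 = 45; wedge = subsidy = 9.
The triangle = ½ × 45 × 9 = $202.50 thousand.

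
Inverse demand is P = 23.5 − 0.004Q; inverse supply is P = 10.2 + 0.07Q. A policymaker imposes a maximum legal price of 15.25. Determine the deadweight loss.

428.27

Competitive equilibrium: 23.5 − 0.004Q = 10.2 + 0.07Q → Q* = 179.7297, P* = 22.7811.
At the ceiling P = 15.25, quantity supplied = (15.25 − 10.2)/0.07 = 72.1429.
Willingness to pay at Q' = 72.1429: 23.5 − 0.004·72.1429 = 23.2114.
ΔQ = 179.7297 − 72.1429 = 107.5868; wedge = 23.2114 − 15.25 = 7.9614.
The triangle = ½ × 107.5868 × 7.9614 = 428.27.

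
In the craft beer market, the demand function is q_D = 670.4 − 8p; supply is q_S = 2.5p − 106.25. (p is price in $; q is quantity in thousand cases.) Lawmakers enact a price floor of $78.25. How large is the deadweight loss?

$308.23 thousand

In inverse form: demand p = 83.8 − 0.125q, supply p = 42.5 + 0.4q.
Competitive equilibrium: 83.8 − 0.125q = 42.5 + 0.4q → q* = 78.6667, p* = 73.9667.
At the floor p = 78.25, quantity demanded = (83.8 − 78.25)/0.125 = 44.4.
Sellers' marginal cost at q' = 44.4: 42.5 + 0.4·44.4 = 60.26.
Δq = 78.6667 − 44.4 = 34.2667; wedge = 78.25 − 60.26 = 17.99.
Welfare loss = ½ × 34.2667 × 17.99 = $308.23 thousand.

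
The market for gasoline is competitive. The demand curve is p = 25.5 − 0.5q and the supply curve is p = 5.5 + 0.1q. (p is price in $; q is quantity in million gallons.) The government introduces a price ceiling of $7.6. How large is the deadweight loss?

$45.63 million

Competitive equilibrium: 25.5 − 0.5q = 5.5 + 0.1q → q* = 33.3333, p* = 8.8333.
At the ceiling p = 7.6, quantity supplied = (7.6 − 5.5)/0.1 = 21.
Willingness to pay at q' = 21: 25.5 − 0.5·21 = 15.
Δq = 33.3333 − 21 = 12.3333; wedge = 15 − 7.6 = 7.4.
Deadweight loss = ½ × 12.3333 × 7.4 = $45.63 million.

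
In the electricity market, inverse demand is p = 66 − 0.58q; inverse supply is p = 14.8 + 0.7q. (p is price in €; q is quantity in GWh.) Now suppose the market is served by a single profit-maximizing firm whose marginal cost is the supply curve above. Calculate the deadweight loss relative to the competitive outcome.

Competitive equilibrium: 66 − 0.58q = 14.8 + 0.7q → q* = 40, p* = 42.8.
Marginal revenue: MR = 66 − 1.16q. Set MR = MC: 66 − 1.16q = 14.8 + 0.7q → q_m = 27.5269.
Price p_m = 66 − 0.58·27.5269 = 50.0344; MC(q_m) = 14.8 + 0.7·27.5269 = 34.0688.
Competitive q* = 40, so Δq = 12.4731; wedge = 50.0344 − 34.0688 = 15.9656.
Deadweight loss = ½ × 12.4731 × 15.9656 = €99.57.

€99.57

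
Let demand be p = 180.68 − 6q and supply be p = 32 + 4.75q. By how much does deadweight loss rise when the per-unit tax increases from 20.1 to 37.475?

Competitive equilibrium: 180.68 − 6q = 32 + 4.75q → q* = 13.8307, p* = 97.6958.
For a per-unit tax t: Δq = t/10.75, so DWL = ½·t·(t/10.75) = t²/21.5.
At t = 20.1: DWL = 18.791. At t = 37.475: DWL = 65.32.
Increase = 65.32 − 18.791 = 46.53.

46.53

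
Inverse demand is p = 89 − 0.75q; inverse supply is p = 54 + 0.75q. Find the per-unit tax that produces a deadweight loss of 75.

15

Competitive equilibrium: 89 − 0.75q = 54 + 0.75q → q* = 23.3333, p* = 71.5.
A tax t gives Δq = t/1.5 and wedge t, so DWL = t²/3.
t²/3 = 75 → t² = 225 → t = 15.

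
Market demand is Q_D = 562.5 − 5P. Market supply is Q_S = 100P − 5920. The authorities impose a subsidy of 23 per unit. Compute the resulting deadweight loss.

In inverse form: demand P = 112.5 − 0.2Q, supply P = 59.2 + 0.01Q.
Competitive equilibrium: 112.5 − 0.2Q = 59.2 + 0.01Q → Q* = 253.8095, P* = 61.7381.
The subsidy lowers effective supply by 23: P = 36.2 + 0.01Q.
New quantity: 112.5 − 0.2Q = 36.2 + 0.01Q → Q' = 363.3333.
Overproduction ΔQ = 363.3333 − 253.8095 = 109.5238; wedge = subsidy = 23.
Welfare loss = ½ × 109.5238 × 23 = 1259.52.

1259.52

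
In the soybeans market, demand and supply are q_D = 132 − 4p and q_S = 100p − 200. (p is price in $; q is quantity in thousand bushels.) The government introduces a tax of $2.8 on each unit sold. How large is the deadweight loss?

$15.08 thousand

In inverse form: demand p = 33 − 0.25q, supply p = 2 + 0.01q.
Competitive equilibrium: 33 − 0.25q = 2 + 0.01q → q* = 119.2308, p* = 3.1923.
With the tax, the buyer price exceeds the seller price by 2.8: (33 − 0.25q) − (2 + 0.01q) = 2.8 → q' = 108.4615.
Δq = 119.2308 − 108.4615 = 10.7693; the wedge equals the tax, 2.8.
DWL = ½ × 10.7693 × 2.8 = $15.08 thousand.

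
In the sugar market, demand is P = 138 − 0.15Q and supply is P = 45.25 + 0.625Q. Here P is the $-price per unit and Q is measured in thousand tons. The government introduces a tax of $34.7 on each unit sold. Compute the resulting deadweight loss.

$776.83 thousand

Competitive equilibrium: 138 − 0.15Q = 45.25 + 0.625Q → Q* = 119.6774, P* = 120.0484.
With the tax, the buyer price exceeds the seller price by 34.7: (138 − 0.15Q) − (45.25 + 0.625Q) = 34.7 → Q' = 74.9032.
ΔQ = 119.6774 − 74.9032 = 44.7742; the wedge equals the tax, 34.7.
DWL = ½ × 44.7742 × 34.7 = $776.83 thousand.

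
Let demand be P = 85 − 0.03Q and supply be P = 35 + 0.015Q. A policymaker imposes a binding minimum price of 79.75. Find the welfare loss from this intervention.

19716.84

Competitive equilibrium: 85 − 0.03Q = 35 + 0.015Q → Q* = 1111.1111, P* = 51.6667.
At the floor P = 79.75, quantity demanded = (85 − 79.75)/0.03 = 175.
Sellers' marginal cost at Q' = 175: 35 + 0.015·175 = 37.625.
ΔQ = 1111.1111 − 175 = 936.1111; wedge = 79.75 − 37.625 = 42.125.
Deadweight loss = ½ × 936.1111 × 42.125 = 19716.84.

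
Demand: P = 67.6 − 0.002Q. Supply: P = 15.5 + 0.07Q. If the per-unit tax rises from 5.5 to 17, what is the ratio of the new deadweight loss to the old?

Competitive equilibrium: 67.6 − 0.002Q = 15.5 + 0.07Q → Q* = 723.6111, P* = 66.1528.
For a per-unit tax t: ΔQ = t/0.072, so DWL = ½·t·(t/0.072) = t²/0.144.
At t = 5.5: DWL = 210.069. At t = 17: DWL = 2006.944.
Ratio = (17/5.5)² = 9.554.

9.554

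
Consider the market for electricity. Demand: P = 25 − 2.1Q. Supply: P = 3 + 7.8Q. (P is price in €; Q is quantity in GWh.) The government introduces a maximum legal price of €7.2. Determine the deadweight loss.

Competitive equilibrium: 25 − 2.1Q = 3 + 7.8Q → Q* = 2.2222, P* = 20.3333.
At the ceiling P = 7.2, quantity supplied = (7.2 − 3)/7.8 = 0.5385.
Willingness to pay at Q' = 0.5385: 25 − 2.1·0.5385 = 23.8692.
ΔQ = 2.2222 − 0.5385 = 1.6837; wedge = 23.8692 − 7.2 = 16.6692.
Welfare loss = ½ × 1.6837 × 16.6692 = €14.03.

€14.03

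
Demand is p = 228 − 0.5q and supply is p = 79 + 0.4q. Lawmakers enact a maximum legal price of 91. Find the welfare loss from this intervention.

8268.89

Competitive equilibrium: 228 − 0.5q = 79 + 0.4q → q* = 165.5556, p* = 145.2222.
At the ceiling p = 91, quantity supplied = (91 − 79)/0.4 = 30.
Willingness to pay at q' = 30: 228 − 0.5·30 = 213.
Δq = 165.5556 − 30 = 135.5556; wedge = 213 − 91 = 122.
Deadweight loss = ½ × 135.5556 × 122 = 8268.89.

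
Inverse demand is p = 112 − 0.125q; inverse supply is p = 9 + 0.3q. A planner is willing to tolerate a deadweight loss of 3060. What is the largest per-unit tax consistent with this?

51

Competitive equilibrium: 112 − 0.125q = 9 + 0.3q → q* = 242.3529, p* = 81.7059.
A tax t gives Δq = t/0.425 and wedge t, so DWL = t²/0.85.
t²/0.85 = 3060 → t² = 2601 → t = 51.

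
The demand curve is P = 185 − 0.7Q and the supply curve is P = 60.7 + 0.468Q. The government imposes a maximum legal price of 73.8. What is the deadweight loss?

Competitive equilibrium: 185 − 0.7Q = 60.7 + 0.468Q → Q* = 106.4212, P* = 110.5051.
At the ceiling P = 73.8, quantity supplied = (73.8 − 60.7)/0.468 = 27.9915.
Willingness to pay at Q' = 27.9915: 185 − 0.7·27.9915 = 165.406.
ΔQ = 106.4212 − 27.9915 = 78.4297; wedge = 165.406 − 73.8 = 91.606.
Deadweight loss = ½ × 78.4297 × 91.606 = 3592.32.

3592.32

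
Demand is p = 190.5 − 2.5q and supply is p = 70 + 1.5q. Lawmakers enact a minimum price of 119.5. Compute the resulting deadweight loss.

Competitive equilibrium: 190.5 − 2.5q = 70 + 1.5q → q* = 30.125, p* = 115.1875.
At the floor p = 119.5, quantity demanded = (190.5 − 119.5)/2.5 = 28.4.
Sellers' marginal cost at q' = 28.4: 70 + 1.5·28.4 = 112.6.
Δq = 30.125 − 28.4 = 1.725; wedge = 119.5 − 112.6 = 6.9.
DWL = ½ × 1.725 × 6.9 = 5.95.

5.95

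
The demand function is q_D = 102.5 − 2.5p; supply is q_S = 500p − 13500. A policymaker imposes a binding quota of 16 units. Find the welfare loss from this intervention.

In inverse form: demand p = 41 − 0.4q, supply p = 27 + 0.002q.
Competitive equilibrium: 41 − 0.4q = 27 + 0.002q → q* = 34.8259, p* = 27.0697.
At q = 16: demand price = 41 − 0.4·16 = 34.6; supply price = 27 + 0.002·16 = 27.032.
Δq = 34.8259 − 16 = 18.8259; wedge = 34.6 − 27.032 = 7.568.
DWL = ½ × 18.8259 × 7.568 = 71.24.

71.24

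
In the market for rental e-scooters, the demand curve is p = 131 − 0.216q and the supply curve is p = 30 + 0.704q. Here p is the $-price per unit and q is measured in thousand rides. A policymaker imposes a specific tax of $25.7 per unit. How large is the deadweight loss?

Competitive equilibrium: 131 − 0.216q = 30 + 0.704q → q* = 109.7826, p* = 107.287.
With the tax, the buyer price exceeds the seller price by 25.7: (131 − 0.216q) − (30 + 0.704q) = 25.7 → q' = 81.8478.
Δq = 109.7826 − 81.8478 = 27.9348; the wedge equals the tax, 25.7.
Deadweight loss = ½ × 27.9348 × 25.7 = $358.96 thousand.

$358.96 thousand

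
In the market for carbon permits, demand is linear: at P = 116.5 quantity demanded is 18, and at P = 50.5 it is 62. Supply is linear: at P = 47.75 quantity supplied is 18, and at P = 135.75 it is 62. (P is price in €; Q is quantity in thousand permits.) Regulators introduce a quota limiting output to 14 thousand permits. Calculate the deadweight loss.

€978.22 thousand

Demand slope = (50.5 − 116.5)/(62 − 18) = −1.5, so P = 143.5 − 1.5Q.
Supply slope = (135.75 − 47.75)/(62 − 18) = 2, so P = 11.75 + 2Q.
Competitive equilibrium: 143.5 − 1.5Q = 11.75 + 2Q → Q* = 37.6429, P* = 87.0357.
At Q = 14: demand price = 143.5 − 1.5·14 = 122.5; supply price = 11.75 + 2·14 = 39.75.
ΔQ = 37.6429 − 14 = 23.6429; wedge = 122.5 − 39.75 = 82.75.
Welfare loss = ½ × 23.6429 × 82.75 = €978.22 thousand.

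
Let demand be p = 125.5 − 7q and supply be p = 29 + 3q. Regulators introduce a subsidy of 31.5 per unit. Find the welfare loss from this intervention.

49.61

Competitive equilibrium: 125.5 − 7q = 29 + 3q → q* = 9.65, p* = 57.95.
The subsidy lowers effective supply by 31.5: p = 3q − 2.5.
New quantity: 125.5 − 7q = 3q − 2.5 → q' = 12.8.
Overproduction Δq = 12.8 − 9.65 = 3.15; wedge = subsidy = 31.5.
Welfare loss = ½ × 3.15 × 31.5 = 49.61.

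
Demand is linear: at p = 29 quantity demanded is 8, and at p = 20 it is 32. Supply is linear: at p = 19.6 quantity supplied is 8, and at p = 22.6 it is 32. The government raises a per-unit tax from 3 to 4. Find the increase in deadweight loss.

Demand slope = (20 − 29)/(32 − 8) = −0.375, so p = 32 − 0.375q.
Supply slope = (22.6 − 19.6)/(32 − 8) = 0.125, so p = 18.6 + 0.125q.
Competitive equilibrium: 32 − 0.375q = 18.6 + 0.125q → q* = 26.8, p* = 21.95.
For a per-unit tax t: Δq = t/0.5, so DWL = ½·t·(t/0.5) = t²/1.
At t = 3: DWL = 9. At t = 4: DWL = 16.
Increase = 16 − 9 = 7.

7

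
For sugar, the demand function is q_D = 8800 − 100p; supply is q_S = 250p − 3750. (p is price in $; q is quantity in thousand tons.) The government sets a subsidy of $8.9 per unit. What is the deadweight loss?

In inverse form: demand p = 88 − 0.01q, supply p = 15 + 0.004q.
Competitive equilibrium: 88 − 0.01q = 15 + 0.004q → q* = 5214.2857, p* = 35.8571.
The subsidy lowers effective supply by 8.9: p = 6.1 + 0.004q.
New quantity: 88 − 0.01q = 6.1 + 0.004q → q' = 5850.
Overproduction Δq = 5850 − 5214.2857 = 635.7143; wedge = subsidy = 8.9.
Welfare loss = ½ × 635.7143 × 8.9 = $2828.93 thousand.

$2828.93 thousand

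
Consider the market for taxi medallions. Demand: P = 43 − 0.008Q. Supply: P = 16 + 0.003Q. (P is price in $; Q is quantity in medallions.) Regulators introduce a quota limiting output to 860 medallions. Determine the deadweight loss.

Competitive equilibrium: 43 − 0.008Q = 16 + 0.003Q → Q* = 2454.5455, P* = 23.3636.
At Q = 860: demand price = 43 − 0.008·860 = 36.12; supply price = 16 + 0.003·860 = 18.58.
ΔQ = 2454.5455 − 860 = 1594.5455; wedge = 36.12 − 18.58 = 17.54.
The triangle = ½ × 1594.5455 × 17.54 = $13984.16.

$13984.16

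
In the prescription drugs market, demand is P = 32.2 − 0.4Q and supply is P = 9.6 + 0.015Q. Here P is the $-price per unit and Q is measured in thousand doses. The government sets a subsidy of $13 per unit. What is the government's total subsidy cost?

$1115.18 thousand

Competitive equilibrium: 32.2 − 0.4Q = 9.6 + 0.015Q → Q* = 54.4578, P* = 10.4169.
The subsidy lowers effective supply by 13: P = 0.015Q − 3.4.
New quantity: 32.2 − 0.4Q = 0.015Q − 3.4 → Q' = 85.7831.
Total subsidy cost = 13 × 85.7831 = $1115.18 thousand.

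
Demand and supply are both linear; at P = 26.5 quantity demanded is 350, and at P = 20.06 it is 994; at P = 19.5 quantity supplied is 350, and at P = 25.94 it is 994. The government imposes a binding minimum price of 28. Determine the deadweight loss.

2500

Demand slope = (20.06 − 26.5)/(994 − 350) = −0.01, so P = 30 − 0.01Q.
Supply slope = (25.94 − 19.5)/(994 − 350) = 0.01, so P = 16 + 0.01Q.
Competitive equilibrium: 30 − 0.01Q = 16 + 0.01Q → Q* = 700, P* = 23.
At the floor P = 28, quantity demanded = (30 − 28)/0.01 = 200.
Sellers' marginal cost at Q' = 200: 16 + 0.01·200 = 18.
ΔQ = 700 − 200 = 500; wedge = 28 − 18 = 10.
Deadweight loss = ½ × 500 × 10 = 2500.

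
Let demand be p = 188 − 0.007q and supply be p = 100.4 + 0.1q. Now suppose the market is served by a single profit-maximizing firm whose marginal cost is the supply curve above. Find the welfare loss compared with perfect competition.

Competitive equilibrium: 188 − 0.007q = 100.4 + 0.1q → q* = 818.6916, p* = 182.2692.
Marginal revenue: MR = 188 − 0.014q. Set MR = MC: 188 − 0.014q = 100.4 + 0.1q → q_m = 768.4211.
Price p_m = 188 − 0.007·768.4211 = 182.6211; MC(q_m) = 100.4 + 0.1·768.4211 = 177.2421.
Competitive q* = 818.6916, so Δq = 50.2705; wedge = 182.6211 − 177.2421 = 5.379.
The triangle = ½ × 50.2705 × 5.379 = 135.20.

135.20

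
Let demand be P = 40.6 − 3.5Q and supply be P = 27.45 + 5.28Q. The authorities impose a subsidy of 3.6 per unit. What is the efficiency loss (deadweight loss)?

Competitive equilibrium: 40.6 − 3.5Q = 27.45 + 5.28Q → Q* = 1.4977, P* = 35.358.
The subsidy lowers effective supply by 3.6: P = 23.85 + 5.28Q.
New quantity: 40.6 − 3.5Q = 23.85 + 5.28Q → Q' = 1.9077.
Overproduction ΔQ = 1.9077 − 1.4977 = 0.41; wedge = subsidy = 3.6.
The triangle = ½ × 0.41 × 3.6 = 0.74.

0.74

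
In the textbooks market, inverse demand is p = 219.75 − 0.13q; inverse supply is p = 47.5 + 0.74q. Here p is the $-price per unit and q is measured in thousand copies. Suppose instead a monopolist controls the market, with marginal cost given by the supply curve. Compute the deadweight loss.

$288.17 thousand

Competitive equilibrium: 219.75 − 0.13q = 47.5 + 0.74q → q* = 197.9885, p* = 194.0115.
Marginal revenue: MR = 219.75 − 0.26q. Set MR = MC: 219.75 − 0.26q = 47.5 + 0.74q → q_m = 172.25.
Price p_m = 219.75 − 0.13·172.25 = 197.3575; MC(q_m) = 47.5 + 0.74·172.25 = 174.965.
Competitive q* = 197.9885, so Δq = 25.7385; wedge = 197.3575 − 174.965 = 22.3925.
DWL = ½ × 25.7385 × 22.3925 = $288.17 thousand.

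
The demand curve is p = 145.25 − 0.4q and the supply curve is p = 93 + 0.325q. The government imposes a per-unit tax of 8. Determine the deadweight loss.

Competitive equilibrium: 145.25 − 0.4q = 93 + 0.325q → q* = 72.069, p* = 116.4224.
With the tax, the buyer price exceeds the seller price by 8: (145.25 − 0.4q) − (93 + 0.325q) = 8 → q' = 61.0345.
Δq = 72.069 − 61.0345 = 11.0345; the wedge equals the tax, 8.
Deadweight loss = ½ × 11.0345 × 8 = 44.14.

44.14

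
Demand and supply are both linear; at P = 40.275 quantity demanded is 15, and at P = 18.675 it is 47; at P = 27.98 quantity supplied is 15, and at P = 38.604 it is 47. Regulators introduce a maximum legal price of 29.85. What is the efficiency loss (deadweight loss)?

21.78

Demand slope = (18.675 − 40.275)/(47 − 15) = −0.675, so P = 50.4 − 0.675Q.
Supply slope = (38.604 − 27.98)/(47 − 15) = 0.332, so P = 23 + 0.332Q.
Competitive equilibrium: 50.4 − 0.675Q = 23 + 0.332Q → Q* = 27.2095, P* = 32.0336.
At the ceiling P = 29.85, quantity supplied = (29.85 − 23)/0.332 = 20.6325.
Willingness to pay at Q' = 20.6325: 50.4 − 0.675·20.6325 = 36.4731.
ΔQ = 27.2095 − 20.6325 = 6.577; wedge = 36.4731 − 29.85 = 6.6231.
Deadweight loss = ½ × 6.577 × 6.6231 = 21.78.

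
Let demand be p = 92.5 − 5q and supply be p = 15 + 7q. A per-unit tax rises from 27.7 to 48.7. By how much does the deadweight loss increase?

66.85

Competitive equilibrium: 92.5 − 5q = 15 + 7q → q* = 6.4583, p* = 60.2083.
For a per-unit tax t: Δq = t/12, so DWL = ½·t·(t/12) = t²/24.
At t = 27.7: DWL = 31.97. At t = 48.7: DWL = 98.82.
Increase = 98.82 − 31.97 = 66.85.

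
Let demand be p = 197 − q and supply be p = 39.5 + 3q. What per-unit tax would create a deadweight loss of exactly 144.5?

34

Competitive equilibrium: 197 − q = 39.5 + 3q → q* = 39.375, p* = 157.625.
A tax t gives Δq = t/4 and wedge t, so DWL = t²/8.
t²/8 = 144.5 → t² = 1156 → t = 34.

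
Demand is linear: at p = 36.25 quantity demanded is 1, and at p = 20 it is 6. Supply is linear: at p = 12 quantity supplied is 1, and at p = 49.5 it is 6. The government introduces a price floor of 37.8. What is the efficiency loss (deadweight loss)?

40.14

Demand slope = (20 − 36.25)/(6 − 1) = −3.25, so p = 39.5 − 3.25q.
Supply slope = (49.5 − 12)/(6 − 1) = 7.5, so p = 4.5 + 7.5q.
Competitive equilibrium: 39.5 − 3.25q = 4.5 + 7.5q → q* = 3.2558, p* = 28.9186.
At the floor p = 37.8, quantity demanded = (39.5 − 37.8)/3.25 = 0.5231.
Sellers' marginal cost at q' = 0.5231: 4.5 + 7.5·0.5231 = 8.4233.
Δq = 3.2558 − 0.5231 = 2.7327; wedge = 37.8 − 8.4233 = 29.3767.
DWL = ½ × 2.7327 × 29.3767 = 40.14.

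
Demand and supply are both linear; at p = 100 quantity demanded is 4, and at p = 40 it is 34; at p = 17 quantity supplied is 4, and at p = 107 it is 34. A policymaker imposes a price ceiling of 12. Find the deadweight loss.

834.18

Demand slope = (40 − 100)/(34 − 4) = −2, so p = 108 − 2q.
Supply slope = (107 − 17)/(34 − 4) = 3, so p = 5 + 3q.
Competitive equilibrium: 108 − 2q = 5 + 3q → q* = 20.6, p* = 66.8.
At the ceiling p = 12, quantity supplied = (12 − 5)/3 = 2.3333.
Willingness to pay at q' = 2.3333: 108 − 2·2.3333 = 103.3334.
Δq = 20.6 − 2.3333 = 18.2667; wedge = 103.3334 − 12 = 91.3334.
DWL = ½ × 18.2667 × 91.3334 = 834.18.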